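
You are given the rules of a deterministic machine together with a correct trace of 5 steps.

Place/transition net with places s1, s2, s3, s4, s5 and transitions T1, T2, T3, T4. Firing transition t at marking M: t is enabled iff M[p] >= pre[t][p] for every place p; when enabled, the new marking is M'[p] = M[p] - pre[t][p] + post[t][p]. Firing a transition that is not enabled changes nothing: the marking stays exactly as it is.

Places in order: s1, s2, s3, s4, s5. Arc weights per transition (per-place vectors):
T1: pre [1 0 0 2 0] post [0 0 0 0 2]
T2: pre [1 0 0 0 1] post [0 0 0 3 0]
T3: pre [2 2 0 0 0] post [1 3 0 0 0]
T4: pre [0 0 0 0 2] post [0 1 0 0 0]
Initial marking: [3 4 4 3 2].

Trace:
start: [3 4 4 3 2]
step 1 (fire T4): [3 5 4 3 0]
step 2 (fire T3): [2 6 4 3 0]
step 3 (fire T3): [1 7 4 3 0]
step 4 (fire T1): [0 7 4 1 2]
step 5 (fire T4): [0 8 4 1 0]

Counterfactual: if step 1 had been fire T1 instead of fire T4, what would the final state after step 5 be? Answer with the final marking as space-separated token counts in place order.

1 6 4 1 2

(re-executing from step 1 with the substitution; state before step 1: [3 4 4 3 2])
step 1 (fire T1): [2 4 4 1 4]
step 2 (fire T3): [1 5 4 1 4]
step 3 (fire T3): [1 5 4 1 4]
step 4 (fire T1): [1 5 4 1 4]
step 5 (fire T4): [1 6 4 1 2]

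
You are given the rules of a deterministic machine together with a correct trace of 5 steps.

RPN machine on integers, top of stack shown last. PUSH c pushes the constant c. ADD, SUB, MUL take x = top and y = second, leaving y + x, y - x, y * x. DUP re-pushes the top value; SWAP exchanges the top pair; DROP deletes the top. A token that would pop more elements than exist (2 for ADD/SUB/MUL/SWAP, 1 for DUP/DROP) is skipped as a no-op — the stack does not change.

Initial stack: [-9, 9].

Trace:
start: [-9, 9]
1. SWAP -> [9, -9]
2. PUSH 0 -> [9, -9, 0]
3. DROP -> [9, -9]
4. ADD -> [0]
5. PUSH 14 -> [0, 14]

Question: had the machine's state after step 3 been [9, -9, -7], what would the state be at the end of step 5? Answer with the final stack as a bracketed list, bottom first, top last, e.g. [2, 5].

[9, -16, 14]

state after step 3 := [9, -9, -7]
4. ADD -> [9, -16]
5. PUSH 14 -> [9, -16, 14]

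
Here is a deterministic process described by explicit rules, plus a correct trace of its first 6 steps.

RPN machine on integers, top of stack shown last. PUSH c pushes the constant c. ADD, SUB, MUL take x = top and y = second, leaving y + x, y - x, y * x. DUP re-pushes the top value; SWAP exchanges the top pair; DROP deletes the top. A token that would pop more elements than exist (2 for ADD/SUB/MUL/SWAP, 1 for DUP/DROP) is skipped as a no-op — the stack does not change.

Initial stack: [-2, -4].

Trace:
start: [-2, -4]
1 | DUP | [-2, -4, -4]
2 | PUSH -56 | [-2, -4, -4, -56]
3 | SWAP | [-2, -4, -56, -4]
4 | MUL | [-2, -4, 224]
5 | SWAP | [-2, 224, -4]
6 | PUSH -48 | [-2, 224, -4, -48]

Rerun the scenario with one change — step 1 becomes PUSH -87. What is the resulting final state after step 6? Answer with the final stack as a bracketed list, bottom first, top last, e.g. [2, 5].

(re-executing from step 1 with the substitution; state before step 1: [-2, -4])
1 | PUSH -87 | [-2, -4, -87]
2 | PUSH -56 | [-2, -4, -87, -56]
3 | SWAP | [-2, -4, -56, -87]
4 | MUL | [-2, -4, 4872]
5 | SWAP | [-2, 4872, -4]
6 | PUSH -48 | [-2, 4872, -4, -48]

[-2, 4872, -4, -48]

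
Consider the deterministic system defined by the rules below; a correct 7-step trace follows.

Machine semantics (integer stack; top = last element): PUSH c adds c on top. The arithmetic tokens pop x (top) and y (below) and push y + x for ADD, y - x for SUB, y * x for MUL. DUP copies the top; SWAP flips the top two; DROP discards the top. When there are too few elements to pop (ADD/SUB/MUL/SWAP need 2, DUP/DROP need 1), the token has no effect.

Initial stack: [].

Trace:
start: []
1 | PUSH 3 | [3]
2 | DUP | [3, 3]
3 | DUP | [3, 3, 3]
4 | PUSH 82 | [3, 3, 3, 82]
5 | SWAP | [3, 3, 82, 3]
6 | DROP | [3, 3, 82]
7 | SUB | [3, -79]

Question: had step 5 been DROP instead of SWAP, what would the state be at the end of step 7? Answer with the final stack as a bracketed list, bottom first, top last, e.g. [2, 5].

(re-executing from step 5 with the substitution; state before step 5: [3, 3, 3, 82])
5 | DROP | [3, 3, 3]
6 | DROP | [3, 3]
7 | SUB | [0]

[0]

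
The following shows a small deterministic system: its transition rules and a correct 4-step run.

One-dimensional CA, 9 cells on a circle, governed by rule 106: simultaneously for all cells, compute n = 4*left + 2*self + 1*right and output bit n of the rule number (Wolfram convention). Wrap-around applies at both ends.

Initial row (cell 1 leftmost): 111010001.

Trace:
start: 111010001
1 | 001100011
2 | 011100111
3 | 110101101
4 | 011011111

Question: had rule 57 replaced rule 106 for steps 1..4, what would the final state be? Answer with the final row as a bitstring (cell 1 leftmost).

010101011

(re-executing steps 1..4 under rule 57; state before step 1: 111010001)
1 | 000101101
2 | 110011010
3 | 101010101
4 | 010101011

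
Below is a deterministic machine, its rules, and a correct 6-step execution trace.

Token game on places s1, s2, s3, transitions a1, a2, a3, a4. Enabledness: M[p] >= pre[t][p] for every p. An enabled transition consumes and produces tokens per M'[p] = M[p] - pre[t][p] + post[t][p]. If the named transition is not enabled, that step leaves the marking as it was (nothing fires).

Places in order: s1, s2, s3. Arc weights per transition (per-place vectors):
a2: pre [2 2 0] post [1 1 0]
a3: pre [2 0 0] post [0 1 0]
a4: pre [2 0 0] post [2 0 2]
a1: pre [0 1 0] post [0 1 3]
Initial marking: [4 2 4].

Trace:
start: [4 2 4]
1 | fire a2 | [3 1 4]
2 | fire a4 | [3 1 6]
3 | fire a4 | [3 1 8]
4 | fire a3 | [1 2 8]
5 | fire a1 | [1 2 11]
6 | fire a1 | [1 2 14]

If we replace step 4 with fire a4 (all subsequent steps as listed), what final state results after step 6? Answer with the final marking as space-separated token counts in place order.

(re-executing from step 4 with the substitution; state before step 4: [3 1 8])
4 | fire a4 | [3 1 10]
5 | fire a1 | [3 1 13]
6 | fire a1 | [3 1 16]

3 1 16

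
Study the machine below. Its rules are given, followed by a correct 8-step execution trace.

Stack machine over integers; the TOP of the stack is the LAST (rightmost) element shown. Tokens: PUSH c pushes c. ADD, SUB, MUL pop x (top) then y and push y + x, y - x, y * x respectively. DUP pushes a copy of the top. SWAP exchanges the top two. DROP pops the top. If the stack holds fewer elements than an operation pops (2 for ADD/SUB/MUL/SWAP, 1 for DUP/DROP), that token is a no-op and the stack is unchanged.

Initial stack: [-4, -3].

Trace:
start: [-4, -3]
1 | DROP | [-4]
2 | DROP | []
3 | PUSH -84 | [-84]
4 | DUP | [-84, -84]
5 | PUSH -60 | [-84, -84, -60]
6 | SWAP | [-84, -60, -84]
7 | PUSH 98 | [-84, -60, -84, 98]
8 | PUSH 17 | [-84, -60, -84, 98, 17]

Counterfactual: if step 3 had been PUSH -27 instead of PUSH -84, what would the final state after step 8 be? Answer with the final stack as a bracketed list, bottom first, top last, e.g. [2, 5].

(re-executing from step 3 with the substitution; state before step 3: [])
3 | PUSH -27 | [-27]
4 | DUP | [-27, -27]
5 | PUSH -60 | [-27, -27, -60]
6 | SWAP | [-27, -60, -27]
7 | PUSH 98 | [-27, -60, -27, 98]
8 | PUSH 17 | [-27, -60, -27, 98, 17]

[-27, -60, -27, 98, 17]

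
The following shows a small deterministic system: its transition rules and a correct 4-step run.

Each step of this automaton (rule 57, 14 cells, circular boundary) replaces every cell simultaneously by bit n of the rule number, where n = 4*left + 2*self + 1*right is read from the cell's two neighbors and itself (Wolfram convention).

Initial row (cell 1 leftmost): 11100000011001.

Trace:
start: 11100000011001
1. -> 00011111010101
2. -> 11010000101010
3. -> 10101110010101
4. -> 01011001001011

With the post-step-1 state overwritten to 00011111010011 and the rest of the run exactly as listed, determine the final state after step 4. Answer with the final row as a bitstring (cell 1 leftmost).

state after step 1 := 00011111010011
2. -> 11010000101010
3. -> 10101110010101
4. -> 01011001001011

01011001001011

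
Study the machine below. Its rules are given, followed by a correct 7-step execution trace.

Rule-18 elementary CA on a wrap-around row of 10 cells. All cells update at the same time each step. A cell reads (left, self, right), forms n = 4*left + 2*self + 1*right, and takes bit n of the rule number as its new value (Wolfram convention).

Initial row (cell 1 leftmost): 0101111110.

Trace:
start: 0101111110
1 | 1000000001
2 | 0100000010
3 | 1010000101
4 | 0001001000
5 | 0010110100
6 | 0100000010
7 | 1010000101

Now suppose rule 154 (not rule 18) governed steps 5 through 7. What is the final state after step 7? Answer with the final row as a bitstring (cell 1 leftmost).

(re-executing steps 5..7 under rule 154; state before step 5: 0001001000)
5 | 0010110100
6 | 0100100010
7 | 1011010101

1011010101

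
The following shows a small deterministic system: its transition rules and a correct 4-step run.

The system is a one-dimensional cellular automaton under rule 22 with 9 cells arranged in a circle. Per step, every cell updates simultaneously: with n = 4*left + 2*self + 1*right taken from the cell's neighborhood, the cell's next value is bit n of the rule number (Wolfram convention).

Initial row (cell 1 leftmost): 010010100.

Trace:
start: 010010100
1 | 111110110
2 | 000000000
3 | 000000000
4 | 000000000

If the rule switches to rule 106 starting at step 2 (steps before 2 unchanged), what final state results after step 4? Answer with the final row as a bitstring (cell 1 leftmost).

(re-executing steps 2..4 under rule 106; state before step 2: 111110110)
2 | 100011111
3 | 100110000
4 | 001110001

001110001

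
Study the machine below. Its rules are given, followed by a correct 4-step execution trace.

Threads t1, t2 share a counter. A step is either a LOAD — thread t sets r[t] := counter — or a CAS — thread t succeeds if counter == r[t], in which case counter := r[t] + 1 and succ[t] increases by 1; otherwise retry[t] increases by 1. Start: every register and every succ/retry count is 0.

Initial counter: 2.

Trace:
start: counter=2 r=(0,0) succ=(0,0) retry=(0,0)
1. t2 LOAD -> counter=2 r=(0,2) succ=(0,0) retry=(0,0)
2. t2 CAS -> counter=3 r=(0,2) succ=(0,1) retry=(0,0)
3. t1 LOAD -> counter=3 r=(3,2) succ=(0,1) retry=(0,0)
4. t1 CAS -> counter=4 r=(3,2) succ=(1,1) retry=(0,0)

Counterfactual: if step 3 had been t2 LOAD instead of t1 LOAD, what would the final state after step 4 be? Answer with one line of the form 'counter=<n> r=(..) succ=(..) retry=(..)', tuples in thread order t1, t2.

counter=3 r=(0,3) succ=(0,1) retry=(1,0)

(re-executing from step 3 with the substitution; state before step 3: counter=3 r=(0,2) succ=(0,1) retry=(0,0))
3. t2 LOAD -> counter=3 r=(0,3) succ=(0,1) retry=(0,0)
4. t1 CAS -> counter=3 r=(0,3) succ=(0,1) retry=(1,0)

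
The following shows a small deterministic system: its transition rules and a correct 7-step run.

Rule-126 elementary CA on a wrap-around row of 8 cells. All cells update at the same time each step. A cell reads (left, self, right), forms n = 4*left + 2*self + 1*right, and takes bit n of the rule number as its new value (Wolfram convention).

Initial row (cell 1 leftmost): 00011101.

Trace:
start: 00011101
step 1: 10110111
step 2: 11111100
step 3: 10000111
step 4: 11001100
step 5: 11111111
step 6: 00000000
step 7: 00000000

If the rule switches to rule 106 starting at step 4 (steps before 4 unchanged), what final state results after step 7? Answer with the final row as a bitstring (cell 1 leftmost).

01111110

(re-executing steps 4..7 under rule 106; state before step 4: 10000111)
step 4: 10001100
step 5: 00011101
step 6: 00110110
step 7: 01111110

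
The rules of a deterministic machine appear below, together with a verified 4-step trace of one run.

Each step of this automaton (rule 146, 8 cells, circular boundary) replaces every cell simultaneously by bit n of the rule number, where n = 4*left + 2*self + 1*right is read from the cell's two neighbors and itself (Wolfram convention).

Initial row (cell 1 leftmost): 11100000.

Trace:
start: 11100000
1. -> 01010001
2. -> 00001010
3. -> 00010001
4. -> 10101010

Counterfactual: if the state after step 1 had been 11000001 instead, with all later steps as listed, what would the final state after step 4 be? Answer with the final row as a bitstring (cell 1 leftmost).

state after step 1 := 11000001
2. -> 10100010
3. -> 00010100
4. -> 00100010

00100010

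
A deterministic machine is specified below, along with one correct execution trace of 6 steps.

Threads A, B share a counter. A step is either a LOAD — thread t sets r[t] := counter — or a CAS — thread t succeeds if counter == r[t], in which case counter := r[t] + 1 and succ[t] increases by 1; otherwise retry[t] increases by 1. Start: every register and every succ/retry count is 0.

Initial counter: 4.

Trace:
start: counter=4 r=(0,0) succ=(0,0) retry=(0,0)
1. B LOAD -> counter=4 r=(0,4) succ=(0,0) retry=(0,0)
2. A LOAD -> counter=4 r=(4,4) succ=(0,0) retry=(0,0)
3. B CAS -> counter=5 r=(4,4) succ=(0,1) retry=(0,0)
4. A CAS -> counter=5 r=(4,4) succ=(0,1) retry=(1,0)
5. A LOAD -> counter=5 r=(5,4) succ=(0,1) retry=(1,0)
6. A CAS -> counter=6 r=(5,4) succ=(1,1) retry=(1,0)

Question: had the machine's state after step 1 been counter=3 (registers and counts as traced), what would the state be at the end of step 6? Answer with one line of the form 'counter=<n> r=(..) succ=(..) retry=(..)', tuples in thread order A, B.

counter=5 r=(4,4) succ=(2,0) retry=(0,1)

state after step 1 := counter=3 r=(0,4) succ=(0,0) retry=(0,0)
2. A LOAD -> counter=3 r=(3,4) succ=(0,0) retry=(0,0)
3. B CAS -> counter=3 r=(3,4) succ=(0,0) retry=(0,1)
4. A CAS -> counter=4 r=(3,4) succ=(1,0) retry=(0,1)
5. A LOAD -> counter=4 r=(4,4) succ=(1,0) retry=(0,1)
6. A CAS -> counter=5 r=(4,4) succ=(2,0) retry=(0,1)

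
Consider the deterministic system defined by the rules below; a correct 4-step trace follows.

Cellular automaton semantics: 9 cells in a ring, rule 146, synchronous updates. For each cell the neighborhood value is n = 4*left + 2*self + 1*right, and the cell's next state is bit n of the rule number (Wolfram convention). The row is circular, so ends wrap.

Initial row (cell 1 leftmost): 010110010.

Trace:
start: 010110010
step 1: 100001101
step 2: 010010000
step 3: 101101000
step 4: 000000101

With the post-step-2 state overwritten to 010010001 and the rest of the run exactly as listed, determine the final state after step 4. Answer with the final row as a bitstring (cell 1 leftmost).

010000001

state after step 2 := 010010001
step 3: 001101010
step 4: 010000001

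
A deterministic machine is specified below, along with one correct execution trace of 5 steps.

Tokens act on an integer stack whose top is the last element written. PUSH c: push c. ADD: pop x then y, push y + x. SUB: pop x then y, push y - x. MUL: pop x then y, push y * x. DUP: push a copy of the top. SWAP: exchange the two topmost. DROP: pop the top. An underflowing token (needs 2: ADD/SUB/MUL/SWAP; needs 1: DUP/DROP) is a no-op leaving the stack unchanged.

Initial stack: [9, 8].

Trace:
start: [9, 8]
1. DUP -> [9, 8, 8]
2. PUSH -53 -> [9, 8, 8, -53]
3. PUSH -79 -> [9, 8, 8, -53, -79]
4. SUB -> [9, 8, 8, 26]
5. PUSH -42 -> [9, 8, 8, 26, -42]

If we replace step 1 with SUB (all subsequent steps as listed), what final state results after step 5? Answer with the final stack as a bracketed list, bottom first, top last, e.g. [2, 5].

[1, 26, -42]

(re-executing from step 1 with the substitution; state before step 1: [9, 8])
1. SUB -> [1]
2. PUSH -53 -> [1, -53]
3. PUSH -79 -> [1, -53, -79]
4. SUB -> [1, 26]
5. PUSH -42 -> [1, 26, -42]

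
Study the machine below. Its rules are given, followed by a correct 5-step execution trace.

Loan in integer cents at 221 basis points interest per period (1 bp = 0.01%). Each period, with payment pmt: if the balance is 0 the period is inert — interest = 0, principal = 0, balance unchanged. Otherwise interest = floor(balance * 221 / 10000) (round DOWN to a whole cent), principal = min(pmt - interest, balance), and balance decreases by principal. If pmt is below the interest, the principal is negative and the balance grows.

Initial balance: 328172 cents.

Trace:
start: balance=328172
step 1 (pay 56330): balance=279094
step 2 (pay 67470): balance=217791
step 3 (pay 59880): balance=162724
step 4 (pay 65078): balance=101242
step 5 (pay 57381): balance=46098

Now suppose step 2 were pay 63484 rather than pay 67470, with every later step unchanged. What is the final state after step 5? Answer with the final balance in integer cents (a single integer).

(re-executing from step 2 with the substitution; state before step 2: balance=279094)
step 2 (pay 63484): balance=221777
step 3 (pay 59880): balance=166798
step 4 (pay 65078): balance=105406
step 5 (pay 57381): balance=50354

50354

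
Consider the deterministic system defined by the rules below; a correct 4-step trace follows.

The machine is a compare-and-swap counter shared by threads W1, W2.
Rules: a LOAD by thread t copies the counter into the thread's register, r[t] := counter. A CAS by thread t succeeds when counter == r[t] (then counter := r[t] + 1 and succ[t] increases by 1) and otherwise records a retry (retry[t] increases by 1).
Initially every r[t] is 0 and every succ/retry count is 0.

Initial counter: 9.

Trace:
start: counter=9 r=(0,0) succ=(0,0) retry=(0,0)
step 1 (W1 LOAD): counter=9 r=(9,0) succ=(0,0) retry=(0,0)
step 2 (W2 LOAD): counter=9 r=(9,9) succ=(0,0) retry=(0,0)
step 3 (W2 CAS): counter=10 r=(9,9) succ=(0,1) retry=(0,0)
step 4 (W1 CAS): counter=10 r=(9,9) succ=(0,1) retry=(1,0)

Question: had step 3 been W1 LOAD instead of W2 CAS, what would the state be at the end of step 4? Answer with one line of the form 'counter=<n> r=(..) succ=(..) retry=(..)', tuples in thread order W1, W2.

counter=10 r=(9,9) succ=(1,0) retry=(0,0)

(re-executing from step 3 with the substitution; state before step 3: counter=9 r=(9,9) succ=(0,0) retry=(0,0))
step 3 (W1 LOAD): counter=9 r=(9,9) succ=(0,0) retry=(0,0)
step 4 (W1 CAS): counter=10 r=(9,9) succ=(1,0) retry=(0,0)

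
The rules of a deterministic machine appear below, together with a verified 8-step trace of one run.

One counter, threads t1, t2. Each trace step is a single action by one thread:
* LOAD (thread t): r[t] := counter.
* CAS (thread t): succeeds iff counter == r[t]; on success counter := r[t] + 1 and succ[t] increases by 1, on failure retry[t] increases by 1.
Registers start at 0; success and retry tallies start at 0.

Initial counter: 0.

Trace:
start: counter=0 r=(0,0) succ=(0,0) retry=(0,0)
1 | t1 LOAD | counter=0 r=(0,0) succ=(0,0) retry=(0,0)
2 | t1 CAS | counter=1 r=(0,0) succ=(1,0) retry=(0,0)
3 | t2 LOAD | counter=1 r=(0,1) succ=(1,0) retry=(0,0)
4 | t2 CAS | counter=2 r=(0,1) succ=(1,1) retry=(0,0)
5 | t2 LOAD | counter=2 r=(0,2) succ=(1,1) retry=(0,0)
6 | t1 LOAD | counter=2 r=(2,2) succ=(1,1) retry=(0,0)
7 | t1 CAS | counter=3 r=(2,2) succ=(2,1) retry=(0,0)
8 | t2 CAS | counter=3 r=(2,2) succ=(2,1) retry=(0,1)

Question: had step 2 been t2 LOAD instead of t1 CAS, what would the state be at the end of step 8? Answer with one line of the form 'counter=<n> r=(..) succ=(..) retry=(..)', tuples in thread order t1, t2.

counter=2 r=(1,1) succ=(1,1) retry=(0,1)

(re-executing from step 2 with the substitution; state before step 2: counter=0 r=(0,0) succ=(0,0) retry=(0,0))
2 | t2 LOAD | counter=0 r=(0,0) succ=(0,0) retry=(0,0)
3 | t2 LOAD | counter=0 r=(0,0) succ=(0,0) retry=(0,0)
4 | t2 CAS | counter=1 r=(0,0) succ=(0,1) retry=(0,0)
5 | t2 LOAD | counter=1 r=(0,1) succ=(0,1) retry=(0,0)
6 | t1 LOAD | counter=1 r=(1,1) succ=(0,1) retry=(0,0)
7 | t1 CAS | counter=2 r=(1,1) succ=(1,1) retry=(0,0)
8 | t2 CAS | counter=2 r=(1,1) succ=(1,1) retry=(0,1)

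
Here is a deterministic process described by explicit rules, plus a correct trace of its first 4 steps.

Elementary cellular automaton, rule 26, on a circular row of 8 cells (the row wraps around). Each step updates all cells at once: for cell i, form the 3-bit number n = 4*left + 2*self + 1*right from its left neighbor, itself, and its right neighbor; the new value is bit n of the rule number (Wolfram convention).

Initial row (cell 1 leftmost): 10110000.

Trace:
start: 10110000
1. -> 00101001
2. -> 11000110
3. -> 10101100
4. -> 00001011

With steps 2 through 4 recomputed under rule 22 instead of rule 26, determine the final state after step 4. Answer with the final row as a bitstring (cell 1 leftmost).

(re-executing steps 2..4 under rule 22; state before step 2: 00101001)
2. -> 11101111
3. -> 00000000
4. -> 00000000

00000000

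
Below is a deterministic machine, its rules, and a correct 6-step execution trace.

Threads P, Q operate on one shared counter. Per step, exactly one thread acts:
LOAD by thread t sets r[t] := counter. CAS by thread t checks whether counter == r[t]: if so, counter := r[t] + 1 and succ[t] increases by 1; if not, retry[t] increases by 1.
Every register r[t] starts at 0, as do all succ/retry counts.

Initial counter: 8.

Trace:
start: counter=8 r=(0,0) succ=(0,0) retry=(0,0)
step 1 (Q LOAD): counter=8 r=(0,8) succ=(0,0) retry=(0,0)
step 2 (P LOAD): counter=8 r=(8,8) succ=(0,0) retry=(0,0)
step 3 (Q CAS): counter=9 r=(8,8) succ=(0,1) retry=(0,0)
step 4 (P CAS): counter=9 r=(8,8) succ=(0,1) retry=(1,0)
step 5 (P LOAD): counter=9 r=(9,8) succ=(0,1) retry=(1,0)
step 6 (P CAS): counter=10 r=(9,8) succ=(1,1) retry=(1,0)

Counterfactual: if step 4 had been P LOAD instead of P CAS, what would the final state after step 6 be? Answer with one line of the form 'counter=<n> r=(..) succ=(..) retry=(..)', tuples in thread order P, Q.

counter=10 r=(9,8) succ=(1,1) retry=(0,0)

(re-executing from step 4 with the substitution; state before step 4: counter=9 r=(8,8) succ=(0,1) retry=(0,0))
step 4 (P LOAD): counter=9 r=(9,8) succ=(0,1) retry=(0,0)
step 5 (P LOAD): counter=9 r=(9,8) succ=(0,1) retry=(0,0)
step 6 (P CAS): counter=10 r=(9,8) succ=(1,1) retry=(0,0)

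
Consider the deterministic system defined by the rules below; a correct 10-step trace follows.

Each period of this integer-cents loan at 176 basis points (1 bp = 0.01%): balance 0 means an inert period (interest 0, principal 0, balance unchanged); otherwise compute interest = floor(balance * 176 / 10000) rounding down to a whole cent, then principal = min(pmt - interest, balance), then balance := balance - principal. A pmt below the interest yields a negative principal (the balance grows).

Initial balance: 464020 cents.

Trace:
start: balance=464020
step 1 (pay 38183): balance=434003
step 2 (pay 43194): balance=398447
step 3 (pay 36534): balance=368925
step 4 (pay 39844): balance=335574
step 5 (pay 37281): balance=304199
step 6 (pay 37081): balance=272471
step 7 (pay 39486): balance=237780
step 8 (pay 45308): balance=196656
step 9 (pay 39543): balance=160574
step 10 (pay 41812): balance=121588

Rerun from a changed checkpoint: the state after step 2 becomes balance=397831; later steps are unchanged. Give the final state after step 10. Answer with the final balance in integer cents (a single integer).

state after step 2 := balance=397831
step 3 (pay 36534): balance=368298
step 4 (pay 39844): balance=334936
step 5 (pay 37281): balance=303549
step 6 (pay 37081): balance=271810
step 7 (pay 39486): balance=237107
step 8 (pay 45308): balance=195972
step 9 (pay 39543): balance=159878
step 10 (pay 41812): balance=120879

120879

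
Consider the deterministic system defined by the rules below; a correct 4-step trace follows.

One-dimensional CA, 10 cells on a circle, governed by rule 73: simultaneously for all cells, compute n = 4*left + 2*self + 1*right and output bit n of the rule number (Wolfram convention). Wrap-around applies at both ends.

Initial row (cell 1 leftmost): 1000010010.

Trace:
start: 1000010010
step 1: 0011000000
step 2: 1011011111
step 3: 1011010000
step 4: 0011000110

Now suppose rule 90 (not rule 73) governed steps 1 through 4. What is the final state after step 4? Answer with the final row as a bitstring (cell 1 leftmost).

0110001001

(re-executing steps 1..4 under rule 90; state before step 1: 1000010010)
step 1: 0100101100
step 2: 1011001110
step 3: 0011111010
step 4: 0110001001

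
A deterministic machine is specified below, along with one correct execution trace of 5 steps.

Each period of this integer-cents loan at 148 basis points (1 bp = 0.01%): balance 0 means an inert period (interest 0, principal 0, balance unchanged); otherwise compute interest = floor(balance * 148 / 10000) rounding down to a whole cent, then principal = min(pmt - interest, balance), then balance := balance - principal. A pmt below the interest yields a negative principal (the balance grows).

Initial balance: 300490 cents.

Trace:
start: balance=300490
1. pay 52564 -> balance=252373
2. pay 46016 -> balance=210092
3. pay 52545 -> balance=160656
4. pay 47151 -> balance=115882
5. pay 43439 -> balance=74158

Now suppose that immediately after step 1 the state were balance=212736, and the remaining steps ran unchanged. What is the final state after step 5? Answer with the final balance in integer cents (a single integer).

32121

state after step 1 := balance=212736
2. pay 46016 -> balance=169868
3. pay 52545 -> balance=119837
4. pay 47151 -> balance=74459
5. pay 43439 -> balance=32121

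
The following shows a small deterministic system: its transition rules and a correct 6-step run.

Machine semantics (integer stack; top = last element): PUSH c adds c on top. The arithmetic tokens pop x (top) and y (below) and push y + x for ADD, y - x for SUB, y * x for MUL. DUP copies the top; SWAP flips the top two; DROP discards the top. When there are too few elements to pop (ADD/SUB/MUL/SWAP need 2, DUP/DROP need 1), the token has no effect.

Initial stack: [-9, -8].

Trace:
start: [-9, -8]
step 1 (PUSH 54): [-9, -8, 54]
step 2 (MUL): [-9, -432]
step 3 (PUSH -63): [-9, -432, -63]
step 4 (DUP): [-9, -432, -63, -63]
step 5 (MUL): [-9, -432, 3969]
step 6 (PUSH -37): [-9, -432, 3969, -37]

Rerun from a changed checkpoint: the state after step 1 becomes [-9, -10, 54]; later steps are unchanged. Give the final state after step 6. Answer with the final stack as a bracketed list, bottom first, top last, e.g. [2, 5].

[-9, -540, 3969, -37]

state after step 1 := [-9, -10, 54]
step 2 (MUL): [-9, -540]
step 3 (PUSH -63): [-9, -540, -63]
step 4 (DUP): [-9, -540, -63, -63]
step 5 (MUL): [-9, -540, 3969]
step 6 (PUSH -37): [-9, -540, 3969, -37]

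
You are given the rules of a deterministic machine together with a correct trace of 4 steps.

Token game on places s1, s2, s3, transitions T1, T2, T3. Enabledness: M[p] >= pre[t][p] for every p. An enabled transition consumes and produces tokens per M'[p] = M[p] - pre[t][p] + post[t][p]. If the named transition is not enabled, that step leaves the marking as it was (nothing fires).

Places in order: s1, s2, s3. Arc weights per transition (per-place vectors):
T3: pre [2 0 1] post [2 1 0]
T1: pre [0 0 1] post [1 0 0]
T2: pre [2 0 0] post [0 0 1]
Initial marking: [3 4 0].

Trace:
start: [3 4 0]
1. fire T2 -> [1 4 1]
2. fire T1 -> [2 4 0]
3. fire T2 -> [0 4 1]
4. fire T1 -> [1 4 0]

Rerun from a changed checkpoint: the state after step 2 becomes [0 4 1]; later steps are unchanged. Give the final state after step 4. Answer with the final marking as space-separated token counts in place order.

1 4 0

state after step 2 := [0 4 1]
3. fire T2 -> [0 4 1]
4. fire T1 -> [1 4 0]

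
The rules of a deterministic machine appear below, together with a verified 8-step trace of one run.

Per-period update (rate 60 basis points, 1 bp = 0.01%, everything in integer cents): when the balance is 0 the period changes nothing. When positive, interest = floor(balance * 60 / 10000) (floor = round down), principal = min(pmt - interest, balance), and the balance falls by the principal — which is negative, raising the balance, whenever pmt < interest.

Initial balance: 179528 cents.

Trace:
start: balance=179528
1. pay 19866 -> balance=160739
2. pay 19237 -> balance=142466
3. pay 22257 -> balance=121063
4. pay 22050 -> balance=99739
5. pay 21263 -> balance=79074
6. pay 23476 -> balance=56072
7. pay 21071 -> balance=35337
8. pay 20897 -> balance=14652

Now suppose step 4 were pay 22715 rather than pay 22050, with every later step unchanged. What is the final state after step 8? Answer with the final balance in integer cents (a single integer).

13970

(re-executing from step 4 with the substitution; state before step 4: balance=121063)
4. pay 22715 -> balance=99074
5. pay 21263 -> balance=78405
6. pay 23476 -> balance=55399
7. pay 21071 -> balance=34660
8. pay 20897 -> balance=13970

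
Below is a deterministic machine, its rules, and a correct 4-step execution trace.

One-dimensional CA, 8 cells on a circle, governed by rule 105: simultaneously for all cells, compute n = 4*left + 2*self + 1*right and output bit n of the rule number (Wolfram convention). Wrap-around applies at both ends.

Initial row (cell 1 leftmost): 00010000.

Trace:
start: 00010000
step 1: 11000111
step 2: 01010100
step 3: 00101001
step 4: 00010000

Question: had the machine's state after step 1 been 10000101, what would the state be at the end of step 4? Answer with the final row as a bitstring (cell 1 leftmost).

state after step 1 := 10000101
step 2: 10110011
step 3: 11110010
step 4: 10010001

10010001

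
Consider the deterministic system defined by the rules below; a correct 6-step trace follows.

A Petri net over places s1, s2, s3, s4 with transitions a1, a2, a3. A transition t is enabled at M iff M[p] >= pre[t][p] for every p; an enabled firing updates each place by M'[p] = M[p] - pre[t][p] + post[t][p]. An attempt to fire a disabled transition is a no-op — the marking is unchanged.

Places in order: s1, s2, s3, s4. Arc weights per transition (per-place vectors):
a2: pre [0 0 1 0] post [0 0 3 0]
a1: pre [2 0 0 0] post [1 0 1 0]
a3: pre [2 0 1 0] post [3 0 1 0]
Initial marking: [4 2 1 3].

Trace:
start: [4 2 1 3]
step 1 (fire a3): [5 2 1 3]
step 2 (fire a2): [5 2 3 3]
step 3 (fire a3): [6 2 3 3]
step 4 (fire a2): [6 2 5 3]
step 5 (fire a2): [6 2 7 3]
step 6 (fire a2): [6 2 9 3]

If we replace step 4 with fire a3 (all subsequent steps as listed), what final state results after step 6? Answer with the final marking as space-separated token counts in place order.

7 2 7 3

(re-executing from step 4 with the substitution; state before step 4: [6 2 3 3])
step 4 (fire a3): [7 2 3 3]
step 5 (fire a2): [7 2 5 3]
step 6 (fire a2): [7 2 7 3]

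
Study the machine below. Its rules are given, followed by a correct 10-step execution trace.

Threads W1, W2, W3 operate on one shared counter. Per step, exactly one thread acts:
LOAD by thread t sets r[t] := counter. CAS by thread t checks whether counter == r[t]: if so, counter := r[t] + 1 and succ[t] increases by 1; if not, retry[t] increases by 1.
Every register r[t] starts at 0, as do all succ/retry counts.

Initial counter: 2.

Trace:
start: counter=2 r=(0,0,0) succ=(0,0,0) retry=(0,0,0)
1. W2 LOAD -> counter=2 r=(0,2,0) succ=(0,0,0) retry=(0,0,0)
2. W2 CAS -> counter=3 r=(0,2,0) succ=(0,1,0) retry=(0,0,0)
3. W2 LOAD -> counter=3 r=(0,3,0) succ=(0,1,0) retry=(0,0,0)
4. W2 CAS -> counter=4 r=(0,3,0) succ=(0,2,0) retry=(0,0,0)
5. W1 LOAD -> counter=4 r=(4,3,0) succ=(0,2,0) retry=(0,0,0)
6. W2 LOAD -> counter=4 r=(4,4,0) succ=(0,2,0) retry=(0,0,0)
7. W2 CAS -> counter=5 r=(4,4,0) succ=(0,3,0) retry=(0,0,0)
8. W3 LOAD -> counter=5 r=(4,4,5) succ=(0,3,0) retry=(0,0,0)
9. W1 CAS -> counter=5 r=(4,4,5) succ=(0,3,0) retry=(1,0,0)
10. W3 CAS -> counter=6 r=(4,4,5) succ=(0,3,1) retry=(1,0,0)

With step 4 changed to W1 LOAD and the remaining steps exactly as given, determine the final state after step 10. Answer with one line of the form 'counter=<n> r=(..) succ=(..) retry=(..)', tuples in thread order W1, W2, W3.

counter=5 r=(3,3,4) succ=(0,2,1) retry=(1,0,0)

(re-executing from step 4 with the substitution; state before step 4: counter=3 r=(0,3,0) succ=(0,1,0) retry=(0,0,0))
4. W1 LOAD -> counter=3 r=(3,3,0) succ=(0,1,0) retry=(0,0,0)
5. W1 LOAD -> counter=3 r=(3,3,0) succ=(0,1,0) retry=(0,0,0)
6. W2 LOAD -> counter=3 r=(3,3,0) succ=(0,1,0) retry=(0,0,0)
7. W2 CAS -> counter=4 r=(3,3,0) succ=(0,2,0) retry=(0,0,0)
8. W3 LOAD -> counter=4 r=(3,3,4) succ=(0,2,0) retry=(0,0,0)
9. W1 CAS -> counter=4 r=(3,3,4) succ=(0,2,0) retry=(1,0,0)
10. W3 CAS -> counter=5 r=(3,3,4) succ=(0,2,1) retry=(1,0,0)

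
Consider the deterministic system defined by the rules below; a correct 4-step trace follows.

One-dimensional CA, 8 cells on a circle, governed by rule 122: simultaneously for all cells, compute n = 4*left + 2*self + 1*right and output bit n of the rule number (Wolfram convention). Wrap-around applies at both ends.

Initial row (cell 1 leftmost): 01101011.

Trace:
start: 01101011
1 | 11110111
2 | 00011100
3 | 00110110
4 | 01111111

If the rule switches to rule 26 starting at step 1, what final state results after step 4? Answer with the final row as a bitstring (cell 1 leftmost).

10110110

(re-executing steps 1..4 under rule 26; state before step 1: 01101011)
1 | 01000010
2 | 10100101
3 | 00011001
4 | 10110110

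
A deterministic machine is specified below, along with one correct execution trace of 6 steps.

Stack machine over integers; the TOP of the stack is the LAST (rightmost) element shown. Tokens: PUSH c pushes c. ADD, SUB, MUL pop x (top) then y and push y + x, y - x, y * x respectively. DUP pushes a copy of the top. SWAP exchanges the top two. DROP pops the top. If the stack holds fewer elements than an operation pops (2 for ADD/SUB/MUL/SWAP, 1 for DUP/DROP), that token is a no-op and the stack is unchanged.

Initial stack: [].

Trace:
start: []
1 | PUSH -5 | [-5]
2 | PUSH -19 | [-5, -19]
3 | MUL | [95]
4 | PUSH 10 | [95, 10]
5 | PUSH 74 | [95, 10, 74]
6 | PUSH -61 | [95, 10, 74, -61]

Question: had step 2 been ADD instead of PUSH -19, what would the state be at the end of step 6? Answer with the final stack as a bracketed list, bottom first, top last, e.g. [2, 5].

(re-executing from step 2 with the substitution; state before step 2: [-5])
2 | ADD | [-5]
3 | MUL | [-5]
4 | PUSH 10 | [-5, 10]
5 | PUSH 74 | [-5, 10, 74]
6 | PUSH -61 | [-5, 10, 74, -61]

[-5, 10, 74, -61]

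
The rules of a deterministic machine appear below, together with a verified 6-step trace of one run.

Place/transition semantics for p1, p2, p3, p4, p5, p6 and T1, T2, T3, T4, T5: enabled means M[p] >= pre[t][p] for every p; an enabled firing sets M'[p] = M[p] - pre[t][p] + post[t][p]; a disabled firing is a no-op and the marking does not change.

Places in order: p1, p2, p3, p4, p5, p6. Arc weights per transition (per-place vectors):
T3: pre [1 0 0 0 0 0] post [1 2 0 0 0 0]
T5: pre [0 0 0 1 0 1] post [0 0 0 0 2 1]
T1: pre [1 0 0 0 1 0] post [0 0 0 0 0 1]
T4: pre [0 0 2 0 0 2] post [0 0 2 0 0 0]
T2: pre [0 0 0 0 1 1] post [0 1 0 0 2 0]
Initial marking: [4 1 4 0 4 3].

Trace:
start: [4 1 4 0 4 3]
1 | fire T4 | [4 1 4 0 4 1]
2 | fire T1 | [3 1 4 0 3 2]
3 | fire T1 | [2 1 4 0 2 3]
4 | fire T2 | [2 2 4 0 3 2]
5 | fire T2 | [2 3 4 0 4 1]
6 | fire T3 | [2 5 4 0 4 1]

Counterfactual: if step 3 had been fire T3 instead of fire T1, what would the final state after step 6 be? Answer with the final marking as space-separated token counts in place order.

(re-executing from step 3 with the substitution; state before step 3: [3 1 4 0 3 2])
3 | fire T3 | [3 3 4 0 3 2]
4 | fire T2 | [3 4 4 0 4 1]
5 | fire T2 | [3 5 4 0 5 0]
6 | fire T3 | [3 7 4 0 5 0]

3 7 4 0 5 0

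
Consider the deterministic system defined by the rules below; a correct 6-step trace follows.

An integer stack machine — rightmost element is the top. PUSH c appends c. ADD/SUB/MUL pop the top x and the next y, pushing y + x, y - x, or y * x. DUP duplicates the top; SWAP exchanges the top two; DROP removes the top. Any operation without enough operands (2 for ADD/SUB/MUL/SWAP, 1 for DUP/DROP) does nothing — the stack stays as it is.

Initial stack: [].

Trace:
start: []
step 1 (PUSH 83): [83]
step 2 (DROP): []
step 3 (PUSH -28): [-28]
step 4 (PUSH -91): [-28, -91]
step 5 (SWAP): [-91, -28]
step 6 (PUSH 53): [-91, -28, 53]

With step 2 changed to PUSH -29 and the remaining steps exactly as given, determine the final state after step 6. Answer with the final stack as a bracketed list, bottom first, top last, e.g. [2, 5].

[83, -29, -91, -28, 53]

(re-executing from step 2 with the substitution; state before step 2: [83])
step 2 (PUSH -29): [83, -29]
step 3 (PUSH -28): [83, -29, -28]
step 4 (PUSH -91): [83, -29, -28, -91]
step 5 (SWAP): [83, -29, -91, -28]
step 6 (PUSH 53): [83, -29, -91, -28, 53]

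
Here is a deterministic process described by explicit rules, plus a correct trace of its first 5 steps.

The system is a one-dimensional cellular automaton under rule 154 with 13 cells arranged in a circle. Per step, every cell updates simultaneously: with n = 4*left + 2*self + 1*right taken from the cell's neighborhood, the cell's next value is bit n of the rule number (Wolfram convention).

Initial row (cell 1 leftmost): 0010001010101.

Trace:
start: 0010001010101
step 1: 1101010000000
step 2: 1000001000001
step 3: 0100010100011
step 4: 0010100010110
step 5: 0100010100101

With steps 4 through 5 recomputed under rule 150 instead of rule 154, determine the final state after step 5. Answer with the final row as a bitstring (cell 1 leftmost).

(re-executing steps 4..5 under rule 150; state before step 4: 0100010100011)
step 4: 0110110110100
step 5: 1000000000110

1000000000110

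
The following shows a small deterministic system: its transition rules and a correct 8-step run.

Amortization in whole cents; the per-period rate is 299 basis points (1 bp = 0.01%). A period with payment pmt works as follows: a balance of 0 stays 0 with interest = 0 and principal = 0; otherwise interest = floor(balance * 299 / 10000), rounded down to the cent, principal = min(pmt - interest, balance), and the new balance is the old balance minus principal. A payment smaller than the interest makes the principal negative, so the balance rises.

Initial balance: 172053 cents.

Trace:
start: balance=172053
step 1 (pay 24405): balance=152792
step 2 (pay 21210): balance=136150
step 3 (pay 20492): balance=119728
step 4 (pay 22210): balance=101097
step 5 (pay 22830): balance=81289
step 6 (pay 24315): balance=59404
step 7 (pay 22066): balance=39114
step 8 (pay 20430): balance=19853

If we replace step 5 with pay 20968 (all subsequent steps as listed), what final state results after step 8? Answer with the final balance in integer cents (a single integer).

(re-executing from step 5 with the substitution; state before step 5: balance=101097)
step 5 (pay 20968): balance=83151
step 6 (pay 24315): balance=61322
step 7 (pay 22066): balance=41089
step 8 (pay 20430): balance=21887

21887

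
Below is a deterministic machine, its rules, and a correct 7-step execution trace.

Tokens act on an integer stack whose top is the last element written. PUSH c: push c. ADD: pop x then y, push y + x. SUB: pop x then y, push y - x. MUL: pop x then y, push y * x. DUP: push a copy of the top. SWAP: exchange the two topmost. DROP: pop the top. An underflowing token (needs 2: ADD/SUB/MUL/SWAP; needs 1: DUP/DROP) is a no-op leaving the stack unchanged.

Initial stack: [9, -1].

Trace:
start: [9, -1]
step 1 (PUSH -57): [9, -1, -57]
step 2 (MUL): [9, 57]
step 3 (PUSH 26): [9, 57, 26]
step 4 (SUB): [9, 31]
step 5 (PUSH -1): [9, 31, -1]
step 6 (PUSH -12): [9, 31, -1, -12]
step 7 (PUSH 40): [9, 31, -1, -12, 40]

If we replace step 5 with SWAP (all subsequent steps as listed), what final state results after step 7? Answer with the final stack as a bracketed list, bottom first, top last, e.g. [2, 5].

(re-executing from step 5 with the substitution; state before step 5: [9, 31])
step 5 (SWAP): [31, 9]
step 6 (PUSH -12): [31, 9, -12]
step 7 (PUSH 40): [31, 9, -12, 40]

[31, 9, -12, 40]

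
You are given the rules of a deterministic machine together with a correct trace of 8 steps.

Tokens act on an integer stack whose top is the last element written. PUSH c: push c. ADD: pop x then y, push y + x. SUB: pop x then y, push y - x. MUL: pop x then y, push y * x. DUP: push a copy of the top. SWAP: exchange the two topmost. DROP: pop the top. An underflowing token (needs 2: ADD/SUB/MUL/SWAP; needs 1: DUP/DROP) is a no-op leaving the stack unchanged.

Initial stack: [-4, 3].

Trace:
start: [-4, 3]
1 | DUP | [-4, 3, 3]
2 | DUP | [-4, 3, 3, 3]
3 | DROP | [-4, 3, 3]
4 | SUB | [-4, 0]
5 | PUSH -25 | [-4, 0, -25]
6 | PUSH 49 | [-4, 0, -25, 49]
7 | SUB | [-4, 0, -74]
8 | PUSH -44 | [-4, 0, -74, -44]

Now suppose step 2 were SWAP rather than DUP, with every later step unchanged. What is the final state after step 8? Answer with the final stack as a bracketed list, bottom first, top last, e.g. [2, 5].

[-7, -74, -44]

(re-executing from step 2 with the substitution; state before step 2: [-4, 3, 3])
2 | SWAP | [-4, 3, 3]
3 | DROP | [-4, 3]
4 | SUB | [-7]
5 | PUSH -25 | [-7, -25]
6 | PUSH 49 | [-7, -25, 49]
7 | SUB | [-7, -74]
8 | PUSH -44 | [-7, -74, -44]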